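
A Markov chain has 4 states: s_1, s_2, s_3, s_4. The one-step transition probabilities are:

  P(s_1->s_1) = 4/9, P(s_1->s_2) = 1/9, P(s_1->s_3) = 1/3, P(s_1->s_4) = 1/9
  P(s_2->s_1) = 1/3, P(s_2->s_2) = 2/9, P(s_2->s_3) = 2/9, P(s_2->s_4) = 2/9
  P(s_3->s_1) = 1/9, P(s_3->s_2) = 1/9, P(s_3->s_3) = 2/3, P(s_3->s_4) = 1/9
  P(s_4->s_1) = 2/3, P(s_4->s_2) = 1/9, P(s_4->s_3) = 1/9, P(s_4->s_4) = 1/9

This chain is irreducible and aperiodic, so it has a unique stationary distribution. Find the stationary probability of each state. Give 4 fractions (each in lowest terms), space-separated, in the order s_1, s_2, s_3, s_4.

Answer: 5/16 1/8 7/16 1/8

Derivation:
The stationary distribution satisfies pi = pi * P, i.e.:
  pi_s_1 = 4/9*pi_s_1 + 1/3*pi_s_2 + 1/9*pi_s_3 + 2/3*pi_s_4
  pi_s_2 = 1/9*pi_s_1 + 2/9*pi_s_2 + 1/9*pi_s_3 + 1/9*pi_s_4
  pi_s_3 = 1/3*pi_s_1 + 2/9*pi_s_2 + 2/3*pi_s_3 + 1/9*pi_s_4
  pi_s_4 = 1/9*pi_s_1 + 2/9*pi_s_2 + 1/9*pi_s_3 + 1/9*pi_s_4
with normalization: pi_s_1 + pi_s_2 + pi_s_3 + pi_s_4 = 1.

Using the first 3 balance equations plus normalization, the linear system A*pi = b is:
  [-5/9, 1/3, 1/9, 2/3] . pi = 0
  [1/9, -7/9, 1/9, 1/9] . pi = 0
  [1/3, 2/9, -1/3, 1/9] . pi = 0
  [1, 1, 1, 1] . pi = 1

Solving yields:
  pi_s_1 = 5/16
  pi_s_2 = 1/8
  pi_s_3 = 7/16
  pi_s_4 = 1/8

Verification (pi * P):
  5/16*4/9 + 1/8*1/3 + 7/16*1/9 + 1/8*2/3 = 5/16 = pi_s_1  (ok)
  5/16*1/9 + 1/8*2/9 + 7/16*1/9 + 1/8*1/9 = 1/8 = pi_s_2  (ok)
  5/16*1/3 + 1/8*2/9 + 7/16*2/3 + 1/8*1/9 = 7/16 = pi_s_3  (ok)
  5/16*1/9 + 1/8*2/9 + 7/16*1/9 + 1/8*1/9 = 1/8 = pi_s_4  (ok)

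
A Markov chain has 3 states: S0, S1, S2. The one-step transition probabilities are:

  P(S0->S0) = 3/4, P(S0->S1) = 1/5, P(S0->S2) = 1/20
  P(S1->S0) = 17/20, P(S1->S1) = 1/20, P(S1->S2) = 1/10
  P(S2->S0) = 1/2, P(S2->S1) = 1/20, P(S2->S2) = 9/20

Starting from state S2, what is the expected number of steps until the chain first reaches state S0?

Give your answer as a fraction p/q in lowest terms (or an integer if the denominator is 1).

Answer: 400/207

Derivation:
Let h_i = expected steps to first reach S0 from state i.
Boundary: h_S0 = 0.
First-step equations for the other states:
  h_S1 = 1 + 17/20*h_S0 + 1/20*h_S1 + 1/10*h_S2
  h_S2 = 1 + 1/2*h_S0 + 1/20*h_S1 + 9/20*h_S2

Substituting h_S0 = 0 and rearranging gives the linear system (I - Q) h = 1:
  [19/20, -1/10] . (h_S1, h_S2) = 1
  [-1/20, 11/20] . (h_S1, h_S2) = 1

Solving yields:
  h_S1 = 260/207
  h_S2 = 400/207

Starting state is S2, so the expected hitting time is h_S2 = 400/207.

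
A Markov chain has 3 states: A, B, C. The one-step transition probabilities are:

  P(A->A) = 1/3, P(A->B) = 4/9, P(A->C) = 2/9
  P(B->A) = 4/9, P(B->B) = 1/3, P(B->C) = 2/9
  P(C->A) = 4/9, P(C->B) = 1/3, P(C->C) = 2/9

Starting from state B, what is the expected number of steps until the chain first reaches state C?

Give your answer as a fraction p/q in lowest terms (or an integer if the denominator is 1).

Let h_i = expected steps to first reach C from state i.
Boundary: h_C = 0.
First-step equations for the other states:
  h_A = 1 + 1/3*h_A + 4/9*h_B + 2/9*h_C
  h_B = 1 + 4/9*h_A + 1/3*h_B + 2/9*h_C

Substituting h_C = 0 and rearranging gives the linear system (I - Q) h = 1:
  [2/3, -4/9] . (h_A, h_B) = 1
  [-4/9, 2/3] . (h_A, h_B) = 1

Solving yields:
  h_A = 9/2
  h_B = 9/2

Starting state is B, so the expected hitting time is h_B = 9/2.

Answer: 9/2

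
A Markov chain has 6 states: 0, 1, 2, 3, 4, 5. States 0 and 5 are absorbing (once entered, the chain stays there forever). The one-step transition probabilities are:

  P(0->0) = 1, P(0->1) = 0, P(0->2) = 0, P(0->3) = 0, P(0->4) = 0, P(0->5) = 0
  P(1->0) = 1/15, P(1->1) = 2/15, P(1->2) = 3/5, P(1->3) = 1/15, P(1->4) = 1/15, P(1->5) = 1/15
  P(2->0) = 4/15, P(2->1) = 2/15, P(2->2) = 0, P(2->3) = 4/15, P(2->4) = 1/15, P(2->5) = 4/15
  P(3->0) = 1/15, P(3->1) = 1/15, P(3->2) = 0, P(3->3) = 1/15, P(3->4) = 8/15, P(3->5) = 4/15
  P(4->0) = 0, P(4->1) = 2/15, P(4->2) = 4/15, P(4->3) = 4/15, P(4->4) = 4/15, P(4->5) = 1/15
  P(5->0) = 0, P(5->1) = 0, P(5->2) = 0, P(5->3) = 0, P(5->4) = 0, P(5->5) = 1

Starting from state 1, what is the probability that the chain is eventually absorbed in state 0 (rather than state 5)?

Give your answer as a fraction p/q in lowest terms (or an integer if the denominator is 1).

Let a_i = P(absorbed in 0 | start in state i).
Boundary conditions: a_0 = 1, a_5 = 0.
For each transient state i, a_i = sum_j P(i->j) * a_j:
  a_1 = 1/15*a_0 + 2/15*a_1 + 3/5*a_2 + 1/15*a_3 + 1/15*a_4 + 1/15*a_5
  a_2 = 4/15*a_0 + 2/15*a_1 + 0*a_2 + 4/15*a_3 + 1/15*a_4 + 4/15*a_5
  a_3 = 1/15*a_0 + 1/15*a_1 + 0*a_2 + 1/15*a_3 + 8/15*a_4 + 4/15*a_5
  a_4 = 0*a_0 + 2/15*a_1 + 4/15*a_2 + 4/15*a_3 + 4/15*a_4 + 1/15*a_5

Substituting a_0 = 1 and a_5 = 0, rearrange to (I - Q) a = r where r[i] = P(i -> 0):
  [13/15, -3/5, -1/15, -1/15] . (a_1, a_2, a_3, a_4) = 1/15
  [-2/15, 1, -4/15, -1/15] . (a_1, a_2, a_3, a_4) = 4/15
  [-1/15, 0, 14/15, -8/15] . (a_1, a_2, a_3, a_4) = 1/15
  [-2/15, -4/15, -4/15, 11/15] . (a_1, a_2, a_3, a_4) = 0

Solving yields:
  a_1 = 2353/5623
  a_2 = 2380/5623
  a_3 = 1652/5623
  a_4 = 1894/5623

Starting state is 1, so the absorption probability is a_1 = 2353/5623.

Answer: 2353/5623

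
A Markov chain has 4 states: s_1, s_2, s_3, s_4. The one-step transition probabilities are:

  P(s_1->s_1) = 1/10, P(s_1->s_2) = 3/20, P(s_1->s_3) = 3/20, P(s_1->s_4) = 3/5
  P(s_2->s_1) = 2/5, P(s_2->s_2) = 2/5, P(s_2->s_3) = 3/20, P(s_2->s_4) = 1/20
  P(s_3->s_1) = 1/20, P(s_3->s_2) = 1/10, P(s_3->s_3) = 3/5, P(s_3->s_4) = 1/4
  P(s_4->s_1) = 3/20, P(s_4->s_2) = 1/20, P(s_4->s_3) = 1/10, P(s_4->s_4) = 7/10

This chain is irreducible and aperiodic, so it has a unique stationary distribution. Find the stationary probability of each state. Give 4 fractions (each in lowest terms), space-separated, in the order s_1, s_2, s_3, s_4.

The stationary distribution satisfies pi = pi * P, i.e.:
  pi_s_1 = 1/10*pi_s_1 + 2/5*pi_s_2 + 1/20*pi_s_3 + 3/20*pi_s_4
  pi_s_2 = 3/20*pi_s_1 + 2/5*pi_s_2 + 1/10*pi_s_3 + 1/20*pi_s_4
  pi_s_3 = 3/20*pi_s_1 + 3/20*pi_s_2 + 3/5*pi_s_3 + 1/10*pi_s_4
  pi_s_4 = 3/5*pi_s_1 + 1/20*pi_s_2 + 1/4*pi_s_3 + 7/10*pi_s_4
with normalization: pi_s_1 + pi_s_2 + pi_s_3 + pi_s_4 = 1.

Using the first 3 balance equations plus normalization, the linear system A*pi = b is:
  [-9/10, 2/5, 1/20, 3/20] . pi = 0
  [3/20, -3/5, 1/10, 1/20] . pi = 0
  [3/20, 3/20, -2/5, 1/10] . pi = 0
  [1, 1, 1, 1] . pi = 1

Solving yields:
  pi_s_1 = 131/878
  pi_s_2 = 103/878
  pi_s_3 = 199/878
  pi_s_4 = 445/878

Verification (pi * P):
  131/878*1/10 + 103/878*2/5 + 199/878*1/20 + 445/878*3/20 = 131/878 = pi_s_1  (ok)
  131/878*3/20 + 103/878*2/5 + 199/878*1/10 + 445/878*1/20 = 103/878 = pi_s_2  (ok)
  131/878*3/20 + 103/878*3/20 + 199/878*3/5 + 445/878*1/10 = 199/878 = pi_s_3  (ok)
  131/878*3/5 + 103/878*1/20 + 199/878*1/4 + 445/878*7/10 = 445/878 = pi_s_4  (ok)

Answer: 131/878 103/878 199/878 445/878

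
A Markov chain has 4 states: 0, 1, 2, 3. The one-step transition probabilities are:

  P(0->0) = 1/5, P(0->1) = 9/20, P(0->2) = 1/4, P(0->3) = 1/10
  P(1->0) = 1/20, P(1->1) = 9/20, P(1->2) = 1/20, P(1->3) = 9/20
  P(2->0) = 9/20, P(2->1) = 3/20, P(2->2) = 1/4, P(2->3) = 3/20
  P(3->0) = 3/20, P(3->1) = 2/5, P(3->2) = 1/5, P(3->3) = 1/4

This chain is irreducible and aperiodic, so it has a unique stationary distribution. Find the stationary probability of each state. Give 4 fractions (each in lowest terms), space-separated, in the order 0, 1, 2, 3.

Answer: 543/3253 1263/3253 514/3253 933/3253

Derivation:
The stationary distribution satisfies pi = pi * P, i.e.:
  pi_0 = 1/5*pi_0 + 1/20*pi_1 + 9/20*pi_2 + 3/20*pi_3
  pi_1 = 9/20*pi_0 + 9/20*pi_1 + 3/20*pi_2 + 2/5*pi_3
  pi_2 = 1/4*pi_0 + 1/20*pi_1 + 1/4*pi_2 + 1/5*pi_3
  pi_3 = 1/10*pi_0 + 9/20*pi_1 + 3/20*pi_2 + 1/4*pi_3
with normalization: pi_0 + pi_1 + pi_2 + pi_3 = 1.

Using the first 3 balance equations plus normalization, the linear system A*pi = b is:
  [-4/5, 1/20, 9/20, 3/20] . pi = 0
  [9/20, -11/20, 3/20, 2/5] . pi = 0
  [1/4, 1/20, -3/4, 1/5] . pi = 0
  [1, 1, 1, 1] . pi = 1

Solving yields:
  pi_0 = 543/3253
  pi_1 = 1263/3253
  pi_2 = 514/3253
  pi_3 = 933/3253

Verification (pi * P):
  543/3253*1/5 + 1263/3253*1/20 + 514/3253*9/20 + 933/3253*3/20 = 543/3253 = pi_0  (ok)
  543/3253*9/20 + 1263/3253*9/20 + 514/3253*3/20 + 933/3253*2/5 = 1263/3253 = pi_1  (ok)
  543/3253*1/4 + 1263/3253*1/20 + 514/3253*1/4 + 933/3253*1/5 = 514/3253 = pi_2  (ok)
  543/3253*1/10 + 1263/3253*9/20 + 514/3253*3/20 + 933/3253*1/4 = 933/3253 = pi_3  (ok)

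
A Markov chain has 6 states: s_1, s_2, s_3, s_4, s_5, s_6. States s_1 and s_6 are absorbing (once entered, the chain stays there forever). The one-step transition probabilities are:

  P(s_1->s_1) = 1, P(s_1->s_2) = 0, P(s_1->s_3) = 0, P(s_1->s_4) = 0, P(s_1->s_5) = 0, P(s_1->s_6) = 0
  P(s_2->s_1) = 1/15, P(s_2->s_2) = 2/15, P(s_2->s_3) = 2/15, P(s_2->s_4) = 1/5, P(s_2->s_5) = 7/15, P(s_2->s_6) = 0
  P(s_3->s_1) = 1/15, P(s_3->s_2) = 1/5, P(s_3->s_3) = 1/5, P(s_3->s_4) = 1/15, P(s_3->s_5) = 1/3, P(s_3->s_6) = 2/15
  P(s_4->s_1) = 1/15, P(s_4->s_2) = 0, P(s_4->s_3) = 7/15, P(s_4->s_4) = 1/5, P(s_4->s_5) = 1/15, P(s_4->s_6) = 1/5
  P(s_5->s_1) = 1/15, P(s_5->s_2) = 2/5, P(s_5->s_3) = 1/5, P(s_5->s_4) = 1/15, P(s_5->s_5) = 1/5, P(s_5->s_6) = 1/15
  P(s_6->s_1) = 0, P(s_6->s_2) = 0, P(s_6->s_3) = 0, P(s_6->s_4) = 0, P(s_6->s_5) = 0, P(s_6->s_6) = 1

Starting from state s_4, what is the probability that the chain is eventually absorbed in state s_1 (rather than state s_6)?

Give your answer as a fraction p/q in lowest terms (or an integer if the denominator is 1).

Let a_i = P(absorbed in s_1 | start in state i).
Boundary conditions: a_s_1 = 1, a_s_6 = 0.
For each transient state i, a_i = sum_j P(i->j) * a_j:
  a_s_2 = 1/15*a_s_1 + 2/15*a_s_2 + 2/15*a_s_3 + 1/5*a_s_4 + 7/15*a_s_5 + 0*a_s_6
  a_s_3 = 1/15*a_s_1 + 1/5*a_s_2 + 1/5*a_s_3 + 1/15*a_s_4 + 1/3*a_s_5 + 2/15*a_s_6
  a_s_4 = 1/15*a_s_1 + 0*a_s_2 + 7/15*a_s_3 + 1/5*a_s_4 + 1/15*a_s_5 + 1/5*a_s_6
  a_s_5 = 1/15*a_s_1 + 2/5*a_s_2 + 1/5*a_s_3 + 1/15*a_s_4 + 1/5*a_s_5 + 1/15*a_s_6

Substituting a_s_1 = 1 and a_s_6 = 0, rearrange to (I - Q) a = r where r[i] = P(i -> s_1):
  [13/15, -2/15, -1/5, -7/15] . (a_s_2, a_s_3, a_s_4, a_s_5) = 1/15
  [-1/5, 4/5, -1/15, -1/3] . (a_s_2, a_s_3, a_s_4, a_s_5) = 1/15
  [0, -7/15, 4/5, -1/15] . (a_s_2, a_s_3, a_s_4, a_s_5) = 1/15
  [-2/5, -1/5, -1/15, 4/5] . (a_s_2, a_s_3, a_s_4, a_s_5) = 1/15

Solving yields:
  a_s_2 = 2005/4253
  a_s_3 = 1792/4253
  a_s_4 = 1561/4253
  a_s_5 = 1935/4253

Starting state is s_4, so the absorption probability is a_s_4 = 1561/4253.

Answer: 1561/4253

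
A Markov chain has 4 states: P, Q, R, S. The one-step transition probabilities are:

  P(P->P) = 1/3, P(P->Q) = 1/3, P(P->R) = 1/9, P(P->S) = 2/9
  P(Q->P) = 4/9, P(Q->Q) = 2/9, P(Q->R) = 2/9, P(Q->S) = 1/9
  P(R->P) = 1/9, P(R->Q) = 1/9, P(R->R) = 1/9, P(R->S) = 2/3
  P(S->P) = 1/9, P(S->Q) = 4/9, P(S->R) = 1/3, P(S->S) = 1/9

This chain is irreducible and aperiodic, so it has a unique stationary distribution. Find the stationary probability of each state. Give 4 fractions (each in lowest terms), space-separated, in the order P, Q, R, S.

The stationary distribution satisfies pi = pi * P, i.e.:
  pi_P = 1/3*pi_P + 4/9*pi_Q + 1/9*pi_R + 1/9*pi_S
  pi_Q = 1/3*pi_P + 2/9*pi_Q + 1/9*pi_R + 4/9*pi_S
  pi_R = 1/9*pi_P + 2/9*pi_Q + 1/9*pi_R + 1/3*pi_S
  pi_S = 2/9*pi_P + 1/9*pi_Q + 2/3*pi_R + 1/9*pi_S
with normalization: pi_P + pi_Q + pi_R + pi_S = 1.

Using the first 3 balance equations plus normalization, the linear system A*pi = b is:
  [-2/3, 4/9, 1/9, 1/9] . pi = 0
  [1/3, -7/9, 1/9, 4/9] . pi = 0
  [1/9, 2/9, -8/9, 1/3] . pi = 0
  [1, 1, 1, 1] . pi = 1

Solving yields:
  pi_P = 223/841
  pi_Q = 240/841
  pi_R = 167/841
  pi_S = 211/841

Verification (pi * P):
  223/841*1/3 + 240/841*4/9 + 167/841*1/9 + 211/841*1/9 = 223/841 = pi_P  (ok)
  223/841*1/3 + 240/841*2/9 + 167/841*1/9 + 211/841*4/9 = 240/841 = pi_Q  (ok)
  223/841*1/9 + 240/841*2/9 + 167/841*1/9 + 211/841*1/3 = 167/841 = pi_R  (ok)
  223/841*2/9 + 240/841*1/9 + 167/841*2/3 + 211/841*1/9 = 211/841 = pi_S  (ok)

Answer: 223/841 240/841 167/841 211/841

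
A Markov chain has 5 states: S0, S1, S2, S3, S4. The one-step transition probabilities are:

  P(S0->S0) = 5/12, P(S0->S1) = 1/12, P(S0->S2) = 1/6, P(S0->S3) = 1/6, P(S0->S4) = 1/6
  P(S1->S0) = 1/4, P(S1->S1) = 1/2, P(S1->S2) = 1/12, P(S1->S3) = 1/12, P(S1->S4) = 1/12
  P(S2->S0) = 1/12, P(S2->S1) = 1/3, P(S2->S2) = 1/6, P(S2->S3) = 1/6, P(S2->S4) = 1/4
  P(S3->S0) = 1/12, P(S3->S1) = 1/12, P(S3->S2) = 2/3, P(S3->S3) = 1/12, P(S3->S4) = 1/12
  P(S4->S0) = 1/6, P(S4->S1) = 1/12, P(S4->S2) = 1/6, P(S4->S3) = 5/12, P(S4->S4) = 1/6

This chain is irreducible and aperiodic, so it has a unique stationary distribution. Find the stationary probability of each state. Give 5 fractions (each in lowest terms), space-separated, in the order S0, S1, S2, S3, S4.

Answer: 2858/13977 376/1553 1079/4659 793/4659 2119/13977

Derivation:
The stationary distribution satisfies pi = pi * P, i.e.:
  pi_S0 = 5/12*pi_S0 + 1/4*pi_S1 + 1/12*pi_S2 + 1/12*pi_S3 + 1/6*pi_S4
  pi_S1 = 1/12*pi_S0 + 1/2*pi_S1 + 1/3*pi_S2 + 1/12*pi_S3 + 1/12*pi_S4
  pi_S2 = 1/6*pi_S0 + 1/12*pi_S1 + 1/6*pi_S2 + 2/3*pi_S3 + 1/6*pi_S4
  pi_S3 = 1/6*pi_S0 + 1/12*pi_S1 + 1/6*pi_S2 + 1/12*pi_S3 + 5/12*pi_S4
  pi_S4 = 1/6*pi_S0 + 1/12*pi_S1 + 1/4*pi_S2 + 1/12*pi_S3 + 1/6*pi_S4
with normalization: pi_S0 + pi_S1 + pi_S2 + pi_S3 + pi_S4 = 1.

Using the first 4 balance equations plus normalization, the linear system A*pi = b is:
  [-7/12, 1/4, 1/12, 1/12, 1/6] . pi = 0
  [1/12, -1/2, 1/3, 1/12, 1/12] . pi = 0
  [1/6, 1/12, -5/6, 2/3, 1/6] . pi = 0
  [1/6, 1/12, 1/6, -11/12, 5/12] . pi = 0
  [1, 1, 1, 1, 1] . pi = 1

Solving yields:
  pi_S0 = 2858/13977
  pi_S1 = 376/1553
  pi_S2 = 1079/4659
  pi_S3 = 793/4659
  pi_S4 = 2119/13977

Verification (pi * P):
  2858/13977*5/12 + 376/1553*1/4 + 1079/4659*1/12 + 793/4659*1/12 + 2119/13977*1/6 = 2858/13977 = pi_S0  (ok)
  2858/13977*1/12 + 376/1553*1/2 + 1079/4659*1/3 + 793/4659*1/12 + 2119/13977*1/12 = 376/1553 = pi_S1  (ok)
  2858/13977*1/6 + 376/1553*1/12 + 1079/4659*1/6 + 793/4659*2/3 + 2119/13977*1/6 = 1079/4659 = pi_S2  (ok)
  2858/13977*1/6 + 376/1553*1/12 + 1079/4659*1/6 + 793/4659*1/12 + 2119/13977*5/12 = 793/4659 = pi_S3  (ok)
  2858/13977*1/6 + 376/1553*1/12 + 1079/4659*1/4 + 793/4659*1/12 + 2119/13977*1/6 = 2119/13977 = pi_S4  (ok)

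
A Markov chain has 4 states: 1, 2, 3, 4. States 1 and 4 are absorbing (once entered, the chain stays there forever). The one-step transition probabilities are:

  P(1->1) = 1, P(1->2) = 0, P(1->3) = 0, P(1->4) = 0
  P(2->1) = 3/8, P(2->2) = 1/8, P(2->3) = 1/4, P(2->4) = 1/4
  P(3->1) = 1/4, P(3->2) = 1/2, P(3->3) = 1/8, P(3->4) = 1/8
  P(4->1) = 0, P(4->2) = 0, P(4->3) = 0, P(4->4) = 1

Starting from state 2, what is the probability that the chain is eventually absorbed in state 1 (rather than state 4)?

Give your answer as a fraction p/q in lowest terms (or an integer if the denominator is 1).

Let a_i = P(absorbed in 1 | start in state i).
Boundary conditions: a_1 = 1, a_4 = 0.
For each transient state i, a_i = sum_j P(i->j) * a_j:
  a_2 = 3/8*a_1 + 1/8*a_2 + 1/4*a_3 + 1/4*a_4
  a_3 = 1/4*a_1 + 1/2*a_2 + 1/8*a_3 + 1/8*a_4

Substituting a_1 = 1 and a_4 = 0, rearrange to (I - Q) a = r where r[i] = P(i -> 1):
  [7/8, -1/4] . (a_2, a_3) = 3/8
  [-1/2, 7/8] . (a_2, a_3) = 1/4

Solving yields:
  a_2 = 25/41
  a_3 = 26/41

Starting state is 2, so the absorption probability is a_2 = 25/41.

Answer: 25/41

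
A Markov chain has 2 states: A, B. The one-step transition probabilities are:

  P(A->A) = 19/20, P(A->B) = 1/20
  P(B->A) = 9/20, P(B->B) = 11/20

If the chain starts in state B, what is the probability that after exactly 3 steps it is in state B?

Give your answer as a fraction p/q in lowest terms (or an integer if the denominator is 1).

Computing P^3 by repeated multiplication:
P^1 =
  A: [19/20, 1/20]
  B: [9/20, 11/20]
P^2 =
  A: [37/40, 3/40]
  B: [27/40, 13/40]
P^3 =
  A: [73/80, 7/80]
  B: [63/80, 17/80]

(P^3)[B -> B] = 17/80

Answer: 17/80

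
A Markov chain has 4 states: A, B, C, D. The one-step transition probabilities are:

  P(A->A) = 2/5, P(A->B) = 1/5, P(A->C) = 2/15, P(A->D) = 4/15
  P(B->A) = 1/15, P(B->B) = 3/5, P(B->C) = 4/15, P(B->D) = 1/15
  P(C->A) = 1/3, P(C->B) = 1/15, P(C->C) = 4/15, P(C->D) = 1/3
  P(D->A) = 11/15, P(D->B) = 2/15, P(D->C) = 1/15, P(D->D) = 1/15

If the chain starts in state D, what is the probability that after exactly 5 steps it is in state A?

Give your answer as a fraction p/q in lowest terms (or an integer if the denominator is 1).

Computing P^5 by repeated multiplication:
P^1 =
  A: [2/5, 1/5, 2/15, 4/15]
  B: [1/15, 3/5, 4/15, 1/15]
  C: [1/3, 1/15, 4/15, 1/3]
  D: [11/15, 2/15, 1/15, 1/15]
P^2 =
  A: [31/75, 11/45, 4/25, 41/225]
  B: [46/225, 2/5, 11/45, 34/225]
  C: [106/225, 38/225, 7/45, 46/225]
  D: [28/75, 6/25, 7/45, 52/225]
P^3 =
  A: [1244/3375, 892/3375, 197/1125, 24/125]
  B: [203/675, 119/375, 706/3375, 583/3375]
  C: [271/675, 787/3375, 22/135, 683/3375]
  D: [29/75, 877/3375, 64/375, 617/3375]
P^4 =
  A: [18439/50625, 4549/16875, 9068/50625, 3157/16875]
  B: [17104/50625, 4852/16875, 9721/50625, 9244/50625]
  C: [3836/10125, 13064/50625, 8741/50625, 1928/10125]
  D: [18374/50625, 13618/50625, 3013/16875, 1066/5625]
P^5 =
  A: [273802/759375, 8246/30375, 137209/759375, 142214/759375]
  B: [267469/759375, 2807/10125, 28112/151875, 140821/759375]
  C: [277889/759375, 203137/759375, 27044/151875, 143129/759375]
  D: [274591/759375, 22879/84375, 27394/151875, 15767/84375]

(P^5)[D -> A] = 274591/759375

Answer: 274591/759375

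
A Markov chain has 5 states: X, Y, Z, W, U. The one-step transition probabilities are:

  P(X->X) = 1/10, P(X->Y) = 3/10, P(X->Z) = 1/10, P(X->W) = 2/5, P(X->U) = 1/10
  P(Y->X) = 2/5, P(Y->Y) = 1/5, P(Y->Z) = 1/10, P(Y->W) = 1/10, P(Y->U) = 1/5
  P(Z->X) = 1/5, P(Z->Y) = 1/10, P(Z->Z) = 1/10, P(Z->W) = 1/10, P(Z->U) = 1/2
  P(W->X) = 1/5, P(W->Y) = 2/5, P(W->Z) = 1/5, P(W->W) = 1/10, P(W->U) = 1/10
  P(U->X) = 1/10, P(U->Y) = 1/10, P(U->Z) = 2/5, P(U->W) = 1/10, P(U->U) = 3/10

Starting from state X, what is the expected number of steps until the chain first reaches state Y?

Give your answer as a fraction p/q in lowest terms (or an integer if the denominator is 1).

Let h_i = expected steps to first reach Y from state i.
Boundary: h_Y = 0.
First-step equations for the other states:
  h_X = 1 + 1/10*h_X + 3/10*h_Y + 1/10*h_Z + 2/5*h_W + 1/10*h_U
  h_Z = 1 + 1/5*h_X + 1/10*h_Y + 1/10*h_Z + 1/10*h_W + 1/2*h_U
  h_W = 1 + 1/5*h_X + 2/5*h_Y + 1/5*h_Z + 1/10*h_W + 1/10*h_U
  h_U = 1 + 1/10*h_X + 1/10*h_Y + 2/5*h_Z + 1/10*h_W + 3/10*h_U

Substituting h_Y = 0 and rearranging gives the linear system (I - Q) h = 1:
  [9/10, -1/10, -2/5, -1/10] . (h_X, h_Z, h_W, h_U) = 1
  [-1/5, 9/10, -1/10, -1/2] . (h_X, h_Z, h_W, h_U) = 1
  [-1/5, -1/5, 9/10, -1/10] . (h_X, h_Z, h_W, h_U) = 1
  [-1/10, -2/5, -1/10, 7/10] . (h_X, h_Z, h_W, h_U) = 1

Solving yields:
  h_X = 9200/2211
  h_Z = 12680/2211
  h_W = 2920/737
  h_U = 12970/2211

Starting state is X, so the expected hitting time is h_X = 9200/2211.

Answer: 9200/2211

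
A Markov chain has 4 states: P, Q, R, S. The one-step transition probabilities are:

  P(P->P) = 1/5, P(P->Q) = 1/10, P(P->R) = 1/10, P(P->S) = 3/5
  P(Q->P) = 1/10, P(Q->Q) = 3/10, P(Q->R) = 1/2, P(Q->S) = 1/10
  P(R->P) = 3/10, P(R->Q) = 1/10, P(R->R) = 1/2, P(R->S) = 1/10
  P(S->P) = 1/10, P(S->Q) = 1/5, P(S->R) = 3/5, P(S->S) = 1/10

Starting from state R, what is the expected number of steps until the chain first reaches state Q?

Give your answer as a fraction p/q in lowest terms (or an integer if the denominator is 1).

Let h_i = expected steps to first reach Q from state i.
Boundary: h_Q = 0.
First-step equations for the other states:
  h_P = 1 + 1/5*h_P + 1/10*h_Q + 1/10*h_R + 3/5*h_S
  h_R = 1 + 3/10*h_P + 1/10*h_Q + 1/2*h_R + 1/10*h_S
  h_S = 1 + 1/10*h_P + 1/5*h_Q + 3/5*h_R + 1/10*h_S

Substituting h_Q = 0 and rearranging gives the linear system (I - Q) h = 1:
  [4/5, -1/10, -3/5] . (h_P, h_R, h_S) = 1
  [-3/10, 1/2, -1/10] . (h_P, h_R, h_S) = 1
  [-1/10, -3/5, 9/10] . (h_P, h_R, h_S) = 1

Solving yields:
  h_P = 575/73
  h_R = 600/73
  h_S = 545/73

Starting state is R, so the expected hitting time is h_R = 600/73.

Answer: 600/73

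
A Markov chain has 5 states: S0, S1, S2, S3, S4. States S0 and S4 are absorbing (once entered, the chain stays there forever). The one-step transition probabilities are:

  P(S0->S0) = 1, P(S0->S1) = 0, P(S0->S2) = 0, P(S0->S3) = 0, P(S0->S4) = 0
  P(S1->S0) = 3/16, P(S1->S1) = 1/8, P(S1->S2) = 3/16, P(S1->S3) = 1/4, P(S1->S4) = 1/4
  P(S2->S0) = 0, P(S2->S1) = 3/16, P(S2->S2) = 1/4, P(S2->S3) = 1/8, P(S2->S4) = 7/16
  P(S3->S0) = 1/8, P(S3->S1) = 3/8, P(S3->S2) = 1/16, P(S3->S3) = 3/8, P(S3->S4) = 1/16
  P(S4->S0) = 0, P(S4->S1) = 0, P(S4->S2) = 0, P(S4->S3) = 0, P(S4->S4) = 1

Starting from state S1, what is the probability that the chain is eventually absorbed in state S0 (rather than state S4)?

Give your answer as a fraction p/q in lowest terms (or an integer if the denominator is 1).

Answer: 231/613

Derivation:
Let a_i = P(absorbed in S0 | start in state i).
Boundary conditions: a_S0 = 1, a_S4 = 0.
For each transient state i, a_i = sum_j P(i->j) * a_j:
  a_S1 = 3/16*a_S0 + 1/8*a_S1 + 3/16*a_S2 + 1/4*a_S3 + 1/4*a_S4
  a_S2 = 0*a_S0 + 3/16*a_S1 + 1/4*a_S2 + 1/8*a_S3 + 7/16*a_S4
  a_S3 = 1/8*a_S0 + 3/8*a_S1 + 1/16*a_S2 + 3/8*a_S3 + 1/16*a_S4

Substituting a_S0 = 1 and a_S4 = 0, rearrange to (I - Q) a = r where r[i] = P(i -> S0):
  [7/8, -3/16, -1/4] . (a_S1, a_S2, a_S3) = 3/16
  [-3/16, 3/4, -1/8] . (a_S1, a_S2, a_S3) = 0
  [-3/8, -1/16, 5/8] . (a_S1, a_S2, a_S3) = 1/8

Solving yields:
  a_S1 = 231/613
  a_S2 = 103/613
  a_S3 = 543/1226

Starting state is S1, so the absorption probability is a_S1 = 231/613.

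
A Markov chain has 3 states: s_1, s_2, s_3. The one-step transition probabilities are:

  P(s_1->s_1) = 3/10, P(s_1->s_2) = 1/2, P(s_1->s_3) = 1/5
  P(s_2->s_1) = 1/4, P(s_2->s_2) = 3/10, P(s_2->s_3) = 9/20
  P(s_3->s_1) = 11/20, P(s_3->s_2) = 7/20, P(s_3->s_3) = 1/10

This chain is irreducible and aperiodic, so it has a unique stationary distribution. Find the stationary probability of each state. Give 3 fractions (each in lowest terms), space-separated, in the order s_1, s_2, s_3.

Answer: 63/181 208/543 146/543

Derivation:
The stationary distribution satisfies pi = pi * P, i.e.:
  pi_s_1 = 3/10*pi_s_1 + 1/4*pi_s_2 + 11/20*pi_s_3
  pi_s_2 = 1/2*pi_s_1 + 3/10*pi_s_2 + 7/20*pi_s_3
  pi_s_3 = 1/5*pi_s_1 + 9/20*pi_s_2 + 1/10*pi_s_3
with normalization: pi_s_1 + pi_s_2 + pi_s_3 = 1.

Using the first 2 balance equations plus normalization, the linear system A*pi = b is:
  [-7/10, 1/4, 11/20] . pi = 0
  [1/2, -7/10, 7/20] . pi = 0
  [1, 1, 1] . pi = 1

Solving yields:
  pi_s_1 = 63/181
  pi_s_2 = 208/543
  pi_s_3 = 146/543

Verification (pi * P):
  63/181*3/10 + 208/543*1/4 + 146/543*11/20 = 63/181 = pi_s_1  (ok)
  63/181*1/2 + 208/543*3/10 + 146/543*7/20 = 208/543 = pi_s_2  (ok)
  63/181*1/5 + 208/543*9/20 + 146/543*1/10 = 146/543 = pi_s_3  (ok)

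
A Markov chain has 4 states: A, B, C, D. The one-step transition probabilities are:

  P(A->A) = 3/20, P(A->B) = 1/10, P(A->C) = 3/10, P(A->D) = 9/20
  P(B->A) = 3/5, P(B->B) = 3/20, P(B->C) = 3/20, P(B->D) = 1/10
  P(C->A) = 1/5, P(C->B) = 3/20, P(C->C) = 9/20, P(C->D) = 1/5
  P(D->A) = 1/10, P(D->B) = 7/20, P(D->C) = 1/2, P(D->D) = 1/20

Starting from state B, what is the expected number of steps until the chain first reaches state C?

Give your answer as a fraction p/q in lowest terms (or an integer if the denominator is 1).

Let h_i = expected steps to first reach C from state i.
Boundary: h_C = 0.
First-step equations for the other states:
  h_A = 1 + 3/20*h_A + 1/10*h_B + 3/10*h_C + 9/20*h_D
  h_B = 1 + 3/5*h_A + 3/20*h_B + 3/20*h_C + 1/10*h_D
  h_D = 1 + 1/10*h_A + 7/20*h_B + 1/2*h_C + 1/20*h_D

Substituting h_C = 0 and rearranging gives the linear system (I - Q) h = 1:
  [17/20, -1/10, -9/20] . (h_A, h_B, h_D) = 1
  [-3/5, 17/20, -1/10] . (h_A, h_B, h_D) = 1
  [-1/10, -7/20, 19/20] . (h_A, h_B, h_D) = 1

Solving yields:
  h_A = 11340/3727
  h_B = 13580/3727
  h_D = 10120/3727

Starting state is B, so the expected hitting time is h_B = 13580/3727.

Answer: 13580/3727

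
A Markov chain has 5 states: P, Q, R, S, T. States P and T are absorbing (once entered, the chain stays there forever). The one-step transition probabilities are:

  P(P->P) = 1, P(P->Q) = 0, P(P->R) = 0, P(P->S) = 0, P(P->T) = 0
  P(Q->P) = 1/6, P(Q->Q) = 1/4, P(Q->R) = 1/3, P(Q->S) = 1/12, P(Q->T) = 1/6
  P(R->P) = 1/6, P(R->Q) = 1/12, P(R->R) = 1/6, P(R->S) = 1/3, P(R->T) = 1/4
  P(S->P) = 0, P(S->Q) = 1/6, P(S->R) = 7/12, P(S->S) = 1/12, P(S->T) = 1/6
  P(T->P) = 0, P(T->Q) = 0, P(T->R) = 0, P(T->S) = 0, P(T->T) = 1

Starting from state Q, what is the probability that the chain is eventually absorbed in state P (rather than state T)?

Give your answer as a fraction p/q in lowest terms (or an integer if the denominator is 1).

Let a_i = P(absorbed in P | start in state i).
Boundary conditions: a_P = 1, a_T = 0.
For each transient state i, a_i = sum_j P(i->j) * a_j:
  a_Q = 1/6*a_P + 1/4*a_Q + 1/3*a_R + 1/12*a_S + 1/6*a_T
  a_R = 1/6*a_P + 1/12*a_Q + 1/6*a_R + 1/3*a_S + 1/4*a_T
  a_S = 0*a_P + 1/6*a_Q + 7/12*a_R + 1/12*a_S + 1/6*a_T

Substituting a_P = 1 and a_T = 0, rearrange to (I - Q) a = r where r[i] = P(i -> P):
  [3/4, -1/3, -1/12] . (a_Q, a_R, a_S) = 1/6
  [-1/12, 5/6, -1/3] . (a_Q, a_R, a_S) = 1/6
  [-1/6, -7/12, 11/12] . (a_Q, a_R, a_S) = 0

Solving yields:
  a_Q = 266/635
  a_R = 232/635
  a_S = 196/635

Starting state is Q, so the absorption probability is a_Q = 266/635.

Answer: 266/635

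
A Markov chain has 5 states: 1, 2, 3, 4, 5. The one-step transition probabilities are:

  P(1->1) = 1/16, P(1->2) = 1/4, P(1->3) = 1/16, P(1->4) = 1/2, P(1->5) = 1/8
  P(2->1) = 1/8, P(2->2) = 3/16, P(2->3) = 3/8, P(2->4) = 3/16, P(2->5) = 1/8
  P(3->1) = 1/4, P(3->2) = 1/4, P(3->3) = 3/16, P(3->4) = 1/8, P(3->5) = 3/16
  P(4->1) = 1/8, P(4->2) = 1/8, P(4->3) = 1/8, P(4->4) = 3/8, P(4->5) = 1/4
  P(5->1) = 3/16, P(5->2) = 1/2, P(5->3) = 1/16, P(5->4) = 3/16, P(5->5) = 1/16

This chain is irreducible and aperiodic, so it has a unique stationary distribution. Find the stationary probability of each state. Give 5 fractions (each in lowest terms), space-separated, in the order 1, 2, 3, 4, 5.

Answer: 3650/24679 5942/24679 4368/24679 6763/24679 172/1073

Derivation:
The stationary distribution satisfies pi = pi * P, i.e.:
  pi_1 = 1/16*pi_1 + 1/8*pi_2 + 1/4*pi_3 + 1/8*pi_4 + 3/16*pi_5
  pi_2 = 1/4*pi_1 + 3/16*pi_2 + 1/4*pi_3 + 1/8*pi_4 + 1/2*pi_5
  pi_3 = 1/16*pi_1 + 3/8*pi_2 + 3/16*pi_3 + 1/8*pi_4 + 1/16*pi_5
  pi_4 = 1/2*pi_1 + 3/16*pi_2 + 1/8*pi_3 + 3/8*pi_4 + 3/16*pi_5
  pi_5 = 1/8*pi_1 + 1/8*pi_2 + 3/16*pi_3 + 1/4*pi_4 + 1/16*pi_5
with normalization: pi_1 + pi_2 + pi_3 + pi_4 + pi_5 = 1.

Using the first 4 balance equations plus normalization, the linear system A*pi = b is:
  [-15/16, 1/8, 1/4, 1/8, 3/16] . pi = 0
  [1/4, -13/16, 1/4, 1/8, 1/2] . pi = 0
  [1/16, 3/8, -13/16, 1/8, 1/16] . pi = 0
  [1/2, 3/16, 1/8, -5/8, 3/16] . pi = 0
  [1, 1, 1, 1, 1] . pi = 1

Solving yields:
  pi_1 = 3650/24679
  pi_2 = 5942/24679
  pi_3 = 4368/24679
  pi_4 = 6763/24679
  pi_5 = 172/1073

Verification (pi * P):
  3650/24679*1/16 + 5942/24679*1/8 + 4368/24679*1/4 + 6763/24679*1/8 + 172/1073*3/16 = 3650/24679 = pi_1  (ok)
  3650/24679*1/4 + 5942/24679*3/16 + 4368/24679*1/4 + 6763/24679*1/8 + 172/1073*1/2 = 5942/24679 = pi_2  (ok)
  3650/24679*1/16 + 5942/24679*3/8 + 4368/24679*3/16 + 6763/24679*1/8 + 172/1073*1/16 = 4368/24679 = pi_3  (ok)
  3650/24679*1/2 + 5942/24679*3/16 + 4368/24679*1/8 + 6763/24679*3/8 + 172/1073*3/16 = 6763/24679 = pi_4  (ok)
  3650/24679*1/8 + 5942/24679*1/8 + 4368/24679*3/16 + 6763/24679*1/4 + 172/1073*1/16 = 172/1073 = pi_5  (ok)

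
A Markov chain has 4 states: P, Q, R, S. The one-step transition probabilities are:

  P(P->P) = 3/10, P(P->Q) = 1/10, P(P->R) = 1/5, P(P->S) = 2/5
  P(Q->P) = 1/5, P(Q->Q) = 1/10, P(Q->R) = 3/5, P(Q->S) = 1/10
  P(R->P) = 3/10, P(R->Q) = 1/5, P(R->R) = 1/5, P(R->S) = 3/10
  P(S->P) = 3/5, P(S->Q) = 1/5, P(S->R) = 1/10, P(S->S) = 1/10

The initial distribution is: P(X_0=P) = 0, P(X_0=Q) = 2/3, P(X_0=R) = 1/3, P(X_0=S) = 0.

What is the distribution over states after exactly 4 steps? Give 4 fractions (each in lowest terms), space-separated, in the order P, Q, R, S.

Answer: 719/2000 2231/15000 1411/6000 1283/5000

Derivation:
Propagating the distribution step by step (d_{t+1} = d_t * P):
d_0 = (P=0, Q=2/3, R=1/3, S=0)
  d_1[P] = 0*3/10 + 2/3*1/5 + 1/3*3/10 + 0*3/5 = 7/30
  d_1[Q] = 0*1/10 + 2/3*1/10 + 1/3*1/5 + 0*1/5 = 2/15
  d_1[R] = 0*1/5 + 2/3*3/5 + 1/3*1/5 + 0*1/10 = 7/15
  d_1[S] = 0*2/5 + 2/3*1/10 + 1/3*3/10 + 0*1/10 = 1/6
d_1 = (P=7/30, Q=2/15, R=7/15, S=1/6)
  d_2[P] = 7/30*3/10 + 2/15*1/5 + 7/15*3/10 + 1/6*3/5 = 101/300
  d_2[Q] = 7/30*1/10 + 2/15*1/10 + 7/15*1/5 + 1/6*1/5 = 49/300
  d_2[R] = 7/30*1/5 + 2/15*3/5 + 7/15*1/5 + 1/6*1/10 = 71/300
  d_2[S] = 7/30*2/5 + 2/15*1/10 + 7/15*3/10 + 1/6*1/10 = 79/300
d_2 = (P=101/300, Q=49/300, R=71/300, S=79/300)
  d_3[P] = 101/300*3/10 + 49/300*1/5 + 71/300*3/10 + 79/300*3/5 = 136/375
  d_3[Q] = 101/300*1/10 + 49/300*1/10 + 71/300*1/5 + 79/300*1/5 = 3/20
  d_3[R] = 101/300*1/5 + 49/300*3/5 + 71/300*1/5 + 79/300*1/10 = 239/1000
  d_3[S] = 101/300*2/5 + 49/300*1/10 + 71/300*3/10 + 79/300*1/10 = 149/600
d_3 = (P=136/375, Q=3/20, R=239/1000, S=149/600)
  d_4[P] = 136/375*3/10 + 3/20*1/5 + 239/1000*3/10 + 149/600*3/5 = 719/2000
  d_4[Q] = 136/375*1/10 + 3/20*1/10 + 239/1000*1/5 + 149/600*1/5 = 2231/15000
  d_4[R] = 136/375*1/5 + 3/20*3/5 + 239/1000*1/5 + 149/600*1/10 = 1411/6000
  d_4[S] = 136/375*2/5 + 3/20*1/10 + 239/1000*3/10 + 149/600*1/10 = 1283/5000
d_4 = (P=719/2000, Q=2231/15000, R=1411/6000, S=1283/5000)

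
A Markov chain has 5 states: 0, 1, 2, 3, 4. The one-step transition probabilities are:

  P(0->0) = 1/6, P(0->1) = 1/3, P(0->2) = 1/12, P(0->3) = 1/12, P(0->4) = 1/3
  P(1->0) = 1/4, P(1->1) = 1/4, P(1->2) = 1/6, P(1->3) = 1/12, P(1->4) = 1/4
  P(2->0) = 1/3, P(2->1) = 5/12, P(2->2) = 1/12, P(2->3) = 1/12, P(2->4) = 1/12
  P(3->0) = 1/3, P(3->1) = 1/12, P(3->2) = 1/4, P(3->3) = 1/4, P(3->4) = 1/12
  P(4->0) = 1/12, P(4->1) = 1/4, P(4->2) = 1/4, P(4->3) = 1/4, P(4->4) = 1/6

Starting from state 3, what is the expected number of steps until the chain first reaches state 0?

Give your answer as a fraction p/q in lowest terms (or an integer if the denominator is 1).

Answer: 9168/2605

Derivation:
Let h_i = expected steps to first reach 0 from state i.
Boundary: h_0 = 0.
First-step equations for the other states:
  h_1 = 1 + 1/4*h_0 + 1/4*h_1 + 1/6*h_2 + 1/12*h_3 + 1/4*h_4
  h_2 = 1 + 1/3*h_0 + 5/12*h_1 + 1/12*h_2 + 1/12*h_3 + 1/12*h_4
  h_3 = 1 + 1/3*h_0 + 1/12*h_1 + 1/4*h_2 + 1/4*h_3 + 1/12*h_4
  h_4 = 1 + 1/12*h_0 + 1/4*h_1 + 1/4*h_2 + 1/4*h_3 + 1/6*h_4

Substituting h_0 = 0 and rearranging gives the linear system (I - Q) h = 1:
  [3/4, -1/6, -1/12, -1/4] . (h_1, h_2, h_3, h_4) = 1
  [-5/12, 11/12, -1/12, -1/12] . (h_1, h_2, h_3, h_4) = 1
  [-1/12, -1/4, 3/4, -1/12] . (h_1, h_2, h_3, h_4) = 1
  [-1/4, -1/4, -1/4, 5/6] . (h_1, h_2, h_3, h_4) = 1

Solving yields:
  h_1 = 10596/2605
  h_2 = 9576/2605
  h_3 = 9168/2605
  h_4 = 11928/2605

Starting state is 3, so the expected hitting time is h_3 = 9168/2605.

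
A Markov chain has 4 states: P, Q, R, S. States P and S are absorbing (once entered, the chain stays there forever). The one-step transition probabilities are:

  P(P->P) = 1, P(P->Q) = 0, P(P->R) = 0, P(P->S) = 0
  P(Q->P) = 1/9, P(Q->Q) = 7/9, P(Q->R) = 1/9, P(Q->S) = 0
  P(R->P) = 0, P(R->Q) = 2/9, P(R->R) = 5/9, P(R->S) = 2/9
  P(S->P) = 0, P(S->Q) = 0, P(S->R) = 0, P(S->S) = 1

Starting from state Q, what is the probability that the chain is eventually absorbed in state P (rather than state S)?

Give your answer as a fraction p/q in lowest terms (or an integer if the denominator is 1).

Answer: 2/3

Derivation:
Let a_i = P(absorbed in P | start in state i).
Boundary conditions: a_P = 1, a_S = 0.
For each transient state i, a_i = sum_j P(i->j) * a_j:
  a_Q = 1/9*a_P + 7/9*a_Q + 1/9*a_R + 0*a_S
  a_R = 0*a_P + 2/9*a_Q + 5/9*a_R + 2/9*a_S

Substituting a_P = 1 and a_S = 0, rearrange to (I - Q) a = r where r[i] = P(i -> P):
  [2/9, -1/9] . (a_Q, a_R) = 1/9
  [-2/9, 4/9] . (a_Q, a_R) = 0

Solving yields:
  a_Q = 2/3
  a_R = 1/3

Starting state is Q, so the absorption probability is a_Q = 2/3.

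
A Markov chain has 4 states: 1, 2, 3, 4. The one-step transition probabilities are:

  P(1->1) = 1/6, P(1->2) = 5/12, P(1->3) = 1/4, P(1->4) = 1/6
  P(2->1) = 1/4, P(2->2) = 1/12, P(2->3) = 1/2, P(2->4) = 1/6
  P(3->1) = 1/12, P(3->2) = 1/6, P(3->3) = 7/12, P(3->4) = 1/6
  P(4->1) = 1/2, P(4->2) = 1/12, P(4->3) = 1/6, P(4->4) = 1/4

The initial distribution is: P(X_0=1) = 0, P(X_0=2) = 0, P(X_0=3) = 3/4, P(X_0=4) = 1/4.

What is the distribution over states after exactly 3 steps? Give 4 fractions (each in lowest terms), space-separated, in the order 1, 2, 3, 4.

Answer: 53/256 161/864 367/864 419/2304

Derivation:
Propagating the distribution step by step (d_{t+1} = d_t * P):
d_0 = (1=0, 2=0, 3=3/4, 4=1/4)
  d_1[1] = 0*1/6 + 0*1/4 + 3/4*1/12 + 1/4*1/2 = 3/16
  d_1[2] = 0*5/12 + 0*1/12 + 3/4*1/6 + 1/4*1/12 = 7/48
  d_1[3] = 0*1/4 + 0*1/2 + 3/4*7/12 + 1/4*1/6 = 23/48
  d_1[4] = 0*1/6 + 0*1/6 + 3/4*1/6 + 1/4*1/4 = 3/16
d_1 = (1=3/16, 2=7/48, 3=23/48, 4=3/16)
  d_2[1] = 3/16*1/6 + 7/48*1/4 + 23/48*1/12 + 3/16*1/2 = 29/144
  d_2[2] = 3/16*5/12 + 7/48*1/12 + 23/48*1/6 + 3/16*1/12 = 107/576
  d_2[3] = 3/16*1/4 + 7/48*1/2 + 23/48*7/12 + 3/16*1/6 = 31/72
  d_2[4] = 3/16*1/6 + 7/48*1/6 + 23/48*1/6 + 3/16*1/4 = 35/192
d_2 = (1=29/144, 2=107/576, 3=31/72, 4=35/192)
  d_3[1] = 29/144*1/6 + 107/576*1/4 + 31/72*1/12 + 35/192*1/2 = 53/256
  d_3[2] = 29/144*5/12 + 107/576*1/12 + 31/72*1/6 + 35/192*1/12 = 161/864
  d_3[3] = 29/144*1/4 + 107/576*1/2 + 31/72*7/12 + 35/192*1/6 = 367/864
  d_3[4] = 29/144*1/6 + 107/576*1/6 + 31/72*1/6 + 35/192*1/4 = 419/2304
d_3 = (1=53/256, 2=161/864, 3=367/864, 4=419/2304)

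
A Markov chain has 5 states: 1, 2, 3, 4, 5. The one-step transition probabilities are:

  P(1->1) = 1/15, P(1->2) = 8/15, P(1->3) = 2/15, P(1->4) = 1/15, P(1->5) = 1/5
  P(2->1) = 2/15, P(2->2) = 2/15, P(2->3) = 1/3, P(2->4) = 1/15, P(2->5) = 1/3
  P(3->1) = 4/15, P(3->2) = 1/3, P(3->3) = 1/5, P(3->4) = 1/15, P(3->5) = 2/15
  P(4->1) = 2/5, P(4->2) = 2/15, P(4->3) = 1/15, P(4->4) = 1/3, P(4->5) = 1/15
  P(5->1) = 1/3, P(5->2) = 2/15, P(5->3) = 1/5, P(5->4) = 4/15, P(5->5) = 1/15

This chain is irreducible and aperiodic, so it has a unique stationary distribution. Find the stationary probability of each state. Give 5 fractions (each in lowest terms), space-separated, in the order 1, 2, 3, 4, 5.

The stationary distribution satisfies pi = pi * P, i.e.:
  pi_1 = 1/15*pi_1 + 2/15*pi_2 + 4/15*pi_3 + 2/5*pi_4 + 1/3*pi_5
  pi_2 = 8/15*pi_1 + 2/15*pi_2 + 1/3*pi_3 + 2/15*pi_4 + 2/15*pi_5
  pi_3 = 2/15*pi_1 + 1/3*pi_2 + 1/5*pi_3 + 1/15*pi_4 + 1/5*pi_5
  pi_4 = 1/15*pi_1 + 1/15*pi_2 + 1/15*pi_3 + 1/3*pi_4 + 4/15*pi_5
  pi_5 = 1/5*pi_1 + 1/3*pi_2 + 2/15*pi_3 + 1/15*pi_4 + 1/15*pi_5
with normalization: pi_1 + pi_2 + pi_3 + pi_4 + pi_5 = 1.

Using the first 4 balance equations plus normalization, the linear system A*pi = b is:
  [-14/15, 2/15, 4/15, 2/5, 1/3] . pi = 0
  [8/15, -13/15, 1/3, 2/15, 2/15] . pi = 0
  [2/15, 1/3, -4/5, 1/15, 1/5] . pi = 0
  [1/15, 1/15, 1/15, -2/3, 4/15] . pi = 0
  [1, 1, 1, 1, 1] . pi = 1

Solving yields:
  pi_1 = 13294/60795
  pi_2 = 3175/12159
  pi_3 = 1751/8685
  pi_4 = 2831/20265
  pi_5 = 10876/60795

Verification (pi * P):
  13294/60795*1/15 + 3175/12159*2/15 + 1751/8685*4/15 + 2831/20265*2/5 + 10876/60795*1/3 = 13294/60795 = pi_1  (ok)
  13294/60795*8/15 + 3175/12159*2/15 + 1751/8685*1/3 + 2831/20265*2/15 + 10876/60795*2/15 = 3175/12159 = pi_2  (ok)
  13294/60795*2/15 + 3175/12159*1/3 + 1751/8685*1/5 + 2831/20265*1/15 + 10876/60795*1/5 = 1751/8685 = pi_3  (ok)
  13294/60795*1/15 + 3175/12159*1/15 + 1751/8685*1/15 + 2831/20265*1/3 + 10876/60795*4/15 = 2831/20265 = pi_4  (ok)
  13294/60795*1/5 + 3175/12159*1/3 + 1751/8685*2/15 + 2831/20265*1/15 + 10876/60795*1/15 = 10876/60795 = pi_5  (ok)

Answer: 13294/60795 3175/12159 1751/8685 2831/20265 10876/60795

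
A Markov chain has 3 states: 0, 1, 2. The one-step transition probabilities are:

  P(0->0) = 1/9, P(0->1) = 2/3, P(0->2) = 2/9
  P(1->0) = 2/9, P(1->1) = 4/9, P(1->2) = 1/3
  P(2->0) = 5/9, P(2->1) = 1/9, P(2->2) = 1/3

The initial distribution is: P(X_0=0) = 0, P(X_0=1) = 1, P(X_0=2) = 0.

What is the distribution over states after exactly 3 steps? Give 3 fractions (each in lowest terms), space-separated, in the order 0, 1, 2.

Answer: 212/729 299/729 218/729

Derivation:
Propagating the distribution step by step (d_{t+1} = d_t * P):
d_0 = (0=0, 1=1, 2=0)
  d_1[0] = 0*1/9 + 1*2/9 + 0*5/9 = 2/9
  d_1[1] = 0*2/3 + 1*4/9 + 0*1/9 = 4/9
  d_1[2] = 0*2/9 + 1*1/3 + 0*1/3 = 1/3
d_1 = (0=2/9, 1=4/9, 2=1/3)
  d_2[0] = 2/9*1/9 + 4/9*2/9 + 1/3*5/9 = 25/81
  d_2[1] = 2/9*2/3 + 4/9*4/9 + 1/3*1/9 = 31/81
  d_2[2] = 2/9*2/9 + 4/9*1/3 + 1/3*1/3 = 25/81
d_2 = (0=25/81, 1=31/81, 2=25/81)
  d_3[0] = 25/81*1/9 + 31/81*2/9 + 25/81*5/9 = 212/729
  d_3[1] = 25/81*2/3 + 31/81*4/9 + 25/81*1/9 = 299/729
  d_3[2] = 25/81*2/9 + 31/81*1/3 + 25/81*1/3 = 218/729
d_3 = (0=212/729, 1=299/729, 2=218/729)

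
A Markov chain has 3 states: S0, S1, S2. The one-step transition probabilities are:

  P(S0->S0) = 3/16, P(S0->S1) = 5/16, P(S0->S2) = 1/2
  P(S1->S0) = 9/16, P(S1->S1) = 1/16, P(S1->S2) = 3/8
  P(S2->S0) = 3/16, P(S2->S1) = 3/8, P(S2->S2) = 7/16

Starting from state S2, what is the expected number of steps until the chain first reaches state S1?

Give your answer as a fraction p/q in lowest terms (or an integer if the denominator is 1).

Let h_i = expected steps to first reach S1 from state i.
Boundary: h_S1 = 0.
First-step equations for the other states:
  h_S0 = 1 + 3/16*h_S0 + 5/16*h_S1 + 1/2*h_S2
  h_S2 = 1 + 3/16*h_S0 + 3/8*h_S1 + 7/16*h_S2

Substituting h_S1 = 0 and rearranging gives the linear system (I - Q) h = 1:
  [13/16, -1/2] . (h_S0, h_S2) = 1
  [-3/16, 9/16] . (h_S0, h_S2) = 1

Solving yields:
  h_S0 = 272/93
  h_S2 = 256/93

Starting state is S2, so the expected hitting time is h_S2 = 256/93.

Answer: 256/93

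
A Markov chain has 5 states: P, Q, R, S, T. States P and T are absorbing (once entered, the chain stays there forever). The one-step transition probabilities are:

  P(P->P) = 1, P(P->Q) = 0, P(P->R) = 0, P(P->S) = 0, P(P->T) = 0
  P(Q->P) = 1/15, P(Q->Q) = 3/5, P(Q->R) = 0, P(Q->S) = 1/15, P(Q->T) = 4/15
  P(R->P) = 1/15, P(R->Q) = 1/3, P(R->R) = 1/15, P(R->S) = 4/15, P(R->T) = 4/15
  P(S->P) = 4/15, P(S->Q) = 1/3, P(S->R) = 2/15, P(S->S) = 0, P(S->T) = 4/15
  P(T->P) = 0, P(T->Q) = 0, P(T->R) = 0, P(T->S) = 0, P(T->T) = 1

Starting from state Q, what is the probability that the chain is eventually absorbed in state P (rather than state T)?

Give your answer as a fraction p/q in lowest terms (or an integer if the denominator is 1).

Let a_i = P(absorbed in P | start in state i).
Boundary conditions: a_P = 1, a_T = 0.
For each transient state i, a_i = sum_j P(i->j) * a_j:
  a_Q = 1/15*a_P + 3/5*a_Q + 0*a_R + 1/15*a_S + 4/15*a_T
  a_R = 1/15*a_P + 1/3*a_Q + 1/15*a_R + 4/15*a_S + 4/15*a_T
  a_S = 4/15*a_P + 1/3*a_Q + 2/15*a_R + 0*a_S + 4/15*a_T

Substituting a_P = 1 and a_T = 0, rearrange to (I - Q) a = r where r[i] = P(i -> P):
  [2/5, 0, -1/15] . (a_Q, a_R, a_S) = 1/15
  [-1/3, 14/15, -4/15] . (a_Q, a_R, a_S) = 1/15
  [-1/3, -2/15, 1] . (a_Q, a_R, a_S) = 4/15

Solving yields:
  a_Q = 65/283
  a_R = 74/283
  a_S = 107/283

Starting state is Q, so the absorption probability is a_Q = 65/283.

Answer: 65/283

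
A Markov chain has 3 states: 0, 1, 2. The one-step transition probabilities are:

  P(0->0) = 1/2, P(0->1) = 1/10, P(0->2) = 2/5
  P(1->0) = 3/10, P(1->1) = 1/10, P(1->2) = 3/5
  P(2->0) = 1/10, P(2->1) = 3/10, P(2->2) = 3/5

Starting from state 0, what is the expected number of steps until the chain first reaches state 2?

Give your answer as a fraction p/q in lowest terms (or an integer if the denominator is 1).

Answer: 50/21

Derivation:
Let h_i = expected steps to first reach 2 from state i.
Boundary: h_2 = 0.
First-step equations for the other states:
  h_0 = 1 + 1/2*h_0 + 1/10*h_1 + 2/5*h_2
  h_1 = 1 + 3/10*h_0 + 1/10*h_1 + 3/5*h_2

Substituting h_2 = 0 and rearranging gives the linear system (I - Q) h = 1:
  [1/2, -1/10] . (h_0, h_1) = 1
  [-3/10, 9/10] . (h_0, h_1) = 1

Solving yields:
  h_0 = 50/21
  h_1 = 40/21

Starting state is 0, so the expected hitting time is h_0 = 50/21.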